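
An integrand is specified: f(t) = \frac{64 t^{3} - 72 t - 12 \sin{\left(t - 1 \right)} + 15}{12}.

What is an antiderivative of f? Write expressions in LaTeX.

Whatever form F(t) takes, F'(t) = f(t) is non-negotiable.
Check: d/dt[\frac{4 t^{4}}{3} - 3 t^{2} + \frac{5 t}{4} + \cos{\left(t - 1 \right)}] = \frac{16 t^{3}}{3} - 6 t - \sin{\left(t - 1 \right)} + \frac{5}{4}, which equals f(t).

An antiderivative is F(t) = \frac{4 t^{4}}{3} - 3 t^{2} + \frac{5 t}{4} + \cos{\left(t - 1 \right)}.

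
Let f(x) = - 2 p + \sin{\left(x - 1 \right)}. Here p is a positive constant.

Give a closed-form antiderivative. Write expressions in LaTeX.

An antiderivative F(x) passes only if d/dx[F] lands on f(x) exactly.
Check: d/dx[- 2 p x - \cos{\left(x - 1 \right)}] = - 2 p + \sin{\left(x - 1 \right)} = f(x).

An antiderivative is F(x) = - 2 p x - \cos{\left(x - 1 \right)}.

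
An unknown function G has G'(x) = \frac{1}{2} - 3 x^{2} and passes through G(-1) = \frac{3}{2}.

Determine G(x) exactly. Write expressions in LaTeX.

G(x) = - x^{3} + \frac{x}{2} + 1

A first test for any G(x): its x-derivative must equal the given G'(x).
A general antiderivative is - x^{3} + \frac{x}{2} + C.
The condition gives C = \frac{3}{2} - (\frac{1}{2}) = 1.
So G(x) = - x^{3} + \frac{x}{2} + 1.
Check: d/dx[- x^{3} + \frac{x}{2} + 1] = \frac{1}{2} - 3 x^{2} = G'(x).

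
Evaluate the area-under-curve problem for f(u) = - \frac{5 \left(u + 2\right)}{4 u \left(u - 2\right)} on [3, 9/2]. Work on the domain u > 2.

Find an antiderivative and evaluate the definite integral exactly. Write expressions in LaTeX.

The denominator factors as 4 u \left(u - 2\right); partial fractions split f into directly integrable pieces: - \frac{5}{2 \left(u - 2\right)} + \frac{5}{4 u}.
F(u) = \frac{5 \left(\log{\left(u \right)} - 2 \log{\left(u - 2 \right)}\right)}{4} is an antiderivative of f.
Check: d/du[\frac{5 \left(\log{\left(u \right)} - 2 \log{\left(u - 2 \right)}\right)}{4}] = \frac{- 5 u - 10}{4 u^{2} - 8 u}, which equals f(u).
F(9/2) = - \frac{5 \log{\left(\frac{5}{2} \right)}}{2} + \frac{5 \log{\left(\frac{9}{2} \right)}}{4}; F(3) = \frac{5 \log{\left(3 \right)}}{4}.
Integral = F(9/2) - F(3) = - \frac{5 \log{\left(\frac{5}{2} \right)}}{2} - \frac{5 \log{\left(3 \right)}}{4} + \frac{5 \log{\left(\frac{9}{2} \right)}}{4}.

Antiderivative: F(u) = \frac{5 \left(\log{\left(u \right)} - 2 \log{\left(u - 2 \right)}\right)}{4}; value = - \frac{5 \log{\left(\frac{5}{2} \right)}}{2} - \frac{5 \log{\left(3 \right)}}{4} + \frac{5 \log{\left(\frac{9}{2} \right)}}{4}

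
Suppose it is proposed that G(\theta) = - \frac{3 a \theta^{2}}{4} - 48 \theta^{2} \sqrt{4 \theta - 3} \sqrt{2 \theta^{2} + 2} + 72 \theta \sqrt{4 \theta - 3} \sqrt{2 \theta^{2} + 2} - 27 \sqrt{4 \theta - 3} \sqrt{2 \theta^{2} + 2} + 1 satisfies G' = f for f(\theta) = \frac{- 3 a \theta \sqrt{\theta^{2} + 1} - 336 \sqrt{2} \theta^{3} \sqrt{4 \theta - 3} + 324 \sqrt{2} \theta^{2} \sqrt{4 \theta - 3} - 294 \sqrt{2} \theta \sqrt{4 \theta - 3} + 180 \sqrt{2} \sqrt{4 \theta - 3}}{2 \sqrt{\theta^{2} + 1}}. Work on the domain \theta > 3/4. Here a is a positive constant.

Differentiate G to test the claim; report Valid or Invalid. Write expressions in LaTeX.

Valid: G'(\theta) = f(\theta).

d/d\theta[G] = \frac{- 3 a \theta \sqrt{4 \theta - 3} \sqrt{\theta^{2} + 1} - 1344 \sqrt{2} \theta^{4} + 2304 \sqrt{2} \theta^{3} - 2148 \sqrt{2} \theta^{2} + 1602 \sqrt{2} \theta - 540 \sqrt{2}}{2 \sqrt{4 \theta - 3} \sqrt{\theta^{2} + 1}}
This equals f(\theta) exactly, so the claim holds.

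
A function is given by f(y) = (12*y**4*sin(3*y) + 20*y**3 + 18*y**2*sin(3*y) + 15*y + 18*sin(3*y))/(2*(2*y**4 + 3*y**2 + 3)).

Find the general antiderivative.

F(y) = 5*log(2*y**4/3 + y**2 + 1)/4 - cos(3*y) + C

Recover f(y) by differentiating a candidate F(y); any mismatch rules it out.
Check: d/dy[5*log(2*y**4/3 + y**2 + 1)/4 - cos(3*y)] = (12*y**4*sin(3*y) + 20*y**3 + 18*y**2*sin(3*y) + 15*y + 18*sin(3*y))/(4*y**4 + 6*y**2 + 6), which equals f(y).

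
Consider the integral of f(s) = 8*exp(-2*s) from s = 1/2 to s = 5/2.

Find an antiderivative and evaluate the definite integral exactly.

Antiderivative: F(s) = -4*exp(-2*s); value = -4*exp(-5) + 4*exp(-1)

Differentiate the proposed F(s) back; it has to land on f(s) exactly.
F(s) = -4*exp(-2*s) is an antiderivative of f.
Check: d/ds[-4*exp(-2*s)] = 8*exp(-2*s) = f(s).
F(5/2) = -4*exp(-5); F(1/2) = -4*exp(-1).
Integral = F(5/2) - F(1/2) = -4*exp(-5) + 4*exp(-1).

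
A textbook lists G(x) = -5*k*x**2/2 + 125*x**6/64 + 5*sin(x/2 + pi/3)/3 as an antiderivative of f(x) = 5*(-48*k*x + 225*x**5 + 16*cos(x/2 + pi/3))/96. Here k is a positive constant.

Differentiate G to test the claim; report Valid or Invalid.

d/dx[G] = -5*k*x + 375*x**5/32 + 5*cos(x/2 + pi/3)/6
d/dx[G] - f(x) = -5*k*x/2 != 0.

Invalid: d/dx[G] - f = -5*k*x/2, which is not 0.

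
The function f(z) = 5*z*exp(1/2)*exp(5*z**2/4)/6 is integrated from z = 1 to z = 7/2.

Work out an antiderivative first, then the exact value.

Antiderivative: F(z) = exp(1/2)*exp(5*z**2/4)/3; value = -exp(7/4)/3 + exp(253/16)/3

The substitution u = 5*z**2/4 + 1/2 works: f is exactly (dF/du)*(du/dz) for that inner function.
F(z) = exp(1/2)*exp(5*z**2/4)/3 is an antiderivative of f.
Check: d/dz[exp(1/2)*exp(5*z**2/4)/3] = 5*z*exp(1/2)*exp(5*z**2/4)/6 = f(z).
F(7/2) = exp(253/16)/3; F(1) = exp(7/4)/3.
Integral = F(7/2) - F(1) = -exp(7/4)/3 + exp(253/16)/3.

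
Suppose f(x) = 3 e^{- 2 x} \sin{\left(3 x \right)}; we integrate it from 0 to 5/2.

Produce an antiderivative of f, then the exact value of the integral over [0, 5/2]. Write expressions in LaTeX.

Antiderivative: F(x) = \frac{\left(- 6 \sin{\left(3 x \right)} - 9 \cos{\left(3 x \right)}\right) e^{- 2 x}}{13}; value = - \frac{6 \sin{\left(\frac{15}{2} \right)}}{13 e^{5}} - \frac{9 \cos{\left(\frac{15}{2} \right)}}{13 e^{5}} + \frac{9}{13}

A first test for any F(x): its x-derivative must equal f(x) identically.
F(x) = \frac{\left(- 6 \sin{\left(3 x \right)} - 9 \cos{\left(3 x \right)}\right) e^{- 2 x}}{13} is an antiderivative of f.
Check: d/dx[\frac{\left(- 6 \sin{\left(3 x \right)} - 9 \cos{\left(3 x \right)}\right) e^{- 2 x}}{13}] = 3 e^{- 2 x} \sin{\left(3 x \right)} = f(x).
F(5/2) = - \frac{6 \sin{\left(\frac{15}{2} \right)}}{13 e^{5}} - \frac{9 \cos{\left(\frac{15}{2} \right)}}{13 e^{5}}; F(0) = - \frac{9}{13}.
Integral = F(5/2) - F(0) = - \frac{6 \sin{\left(\frac{15}{2} \right)}}{13 e^{5}} - \frac{9 \cos{\left(\frac{15}{2} \right)}}{13 e^{5}} + \frac{9}{13}.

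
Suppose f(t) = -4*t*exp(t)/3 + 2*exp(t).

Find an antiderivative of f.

An antiderivative is F(t) = -4*t*exp(t)/3 + 10*exp(t)/3.

Recognize the product-rule pattern: f = u'v + uv' with u = 10/3 - 4*t/3, v = exp(t), so integration by parts undoes it.
Check: d/dt[-4*t*exp(t)/3 + 10*exp(t)/3] = -4*t*exp(t)/3 + 2*exp(t) = f(t).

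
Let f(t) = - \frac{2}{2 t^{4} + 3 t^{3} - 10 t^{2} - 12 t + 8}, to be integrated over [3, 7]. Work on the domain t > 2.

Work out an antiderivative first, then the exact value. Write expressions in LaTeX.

Antiderivative: F(t) = - \frac{25 t \log{\left(t - 2 \right)} - 64 t \log{\left(t - \frac{1}{2} \right)} + 39 t \log{\left(t + 2 \right)} + 50 \log{\left(t - 2 \right)} - 128 \log{\left(t - \frac{1}{2} \right)} + 78 \log{\left(t + 2 \right)} - 60}{600 \left(t + 2\right)}; value = - \frac{13 \log{\left(9 \right)}}{200} - \frac{8 \log{\left(\frac{5}{2} \right)}}{75} - \frac{2}{225} + \frac{7 \log{\left(5 \right)}}{300} + \frac{8 \log{\left(\frac{13}{2} \right)}}{75}

The denominator factors as \left(t - 2\right) \left(t + 2\right)^{2} \left(2 t - 1\right); partial fractions split f into directly integrable pieces: \frac{16}{75 \left(2 t - 1\right)} - \frac{13}{200 \left(t + 2\right)} - \frac{1}{10 \left(t + 2\right)^{2}} - \frac{1}{24 \left(t - 2\right)}.
F(t) = - \frac{25 t \log{\left(t - 2 \right)} - 64 t \log{\left(t - \frac{1}{2} \right)} + 39 t \log{\left(t + 2 \right)} + 50 \log{\left(t - 2 \right)} - 128 \log{\left(t - \frac{1}{2} \right)} + 78 \log{\left(t + 2 \right)} - 60}{600 \left(t + 2\right)} is an antiderivative of f.
Check: d/dt[- \frac{25 t \log{\left(t - 2 \right)} - 64 t \log{\left(t - \frac{1}{2} \right)} + 39 t \log{\left(t + 2 \right)} + 50 \log{\left(t - 2 \right)} - 128 \log{\left(t - \frac{1}{2} \right)} + 78 \log{\left(t + 2 \right)} - 60}{600 \left(t + 2\right)}] = - \frac{2}{2 t^{4} + 3 t^{3} - 10 t^{2} - 12 t + 8} = f(t).
F(7) = - \frac{13 \log{\left(9 \right)}}{200} - \frac{\log{\left(5 \right)}}{24} + \frac{1}{90} + \frac{8 \log{\left(\frac{13}{2} \right)}}{75}; F(3) = - \frac{13 \log{\left(5 \right)}}{200} + \frac{1}{50} + \frac{8 \log{\left(\frac{5}{2} \right)}}{75}.
Integral = F(7) - F(3) = - \frac{13 \log{\left(9 \right)}}{200} - \frac{8 \log{\left(\frac{5}{2} \right)}}{75} - \frac{2}{225} + \frac{7 \log{\left(5 \right)}}{300} + \frac{8 \log{\left(\frac{13}{2} \right)}}{75}.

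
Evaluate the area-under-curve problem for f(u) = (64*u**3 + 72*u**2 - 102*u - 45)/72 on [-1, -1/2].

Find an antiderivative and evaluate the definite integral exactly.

Antiderivative: F(u) = (-2*u**2/3 - u/2 + 5/4)**2/2; value = 29/96

The substitution w = -2*u**2/3 - u/2 + 5/4 works: f is exactly (dF/dw)*(dw/du) for that inner function.
F(u) = (-2*u**2/3 - u/2 + 5/4)**2/2 is an antiderivative of f.
Check: d/du[(-2*u**2/3 - u/2 + 5/4)**2/2] = 8*u**3/9 + u**2 - 17*u/12 - 5/8, which equals f(u).
F(-1/2) = 8/9; F(-1) = 169/288.
Integral = F(-1/2) - F(-1) = 29/96.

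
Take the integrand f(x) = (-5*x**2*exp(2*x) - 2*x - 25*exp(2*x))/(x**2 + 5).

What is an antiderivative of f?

An antiderivative is F(x) = -5*exp(2*x)/2 - log(x**2 + 5).

For F(x) to be correct the identity F'(x) - f(x) = 0 must hold.
Check: d/dx[-5*exp(2*x)/2 - log(x**2 + 5)] = (-5*x**2*exp(2*x) - 2*x - 25*exp(2*x))/(x**2 + 5) = f(x).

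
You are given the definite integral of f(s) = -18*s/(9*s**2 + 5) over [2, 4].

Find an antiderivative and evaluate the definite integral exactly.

Antiderivative: F(s) = -log(3*s**2 + 5/3); value = -log(149/3) + log(41/3)

f matches the chain-rule pattern g'(h)*h' with inner function h(s) = 3*s**2 + 5/3; substituting u = h(s) collapses the integral.
F(s) = -log(3*s**2 + 5/3) is an antiderivative of f.
Check: d/ds[-log(3*s**2 + 5/3)] = -18*s/(9*s**2 + 5) = f(s).
F(4) = -log(149/3); F(2) = -log(41/3).
Integral = F(4) - F(2) = -log(149/3) + log(41/3).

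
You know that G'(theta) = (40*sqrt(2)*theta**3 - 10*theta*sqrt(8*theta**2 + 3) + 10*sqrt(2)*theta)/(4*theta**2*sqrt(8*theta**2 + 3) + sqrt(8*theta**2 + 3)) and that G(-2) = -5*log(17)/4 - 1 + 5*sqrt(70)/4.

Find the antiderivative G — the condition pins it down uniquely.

A candidate passes only if d/dtheta[G] lands on the given G'(theta) exactly.
A general antiderivative is 5*sqrt(4*theta**2 + 3/2)/2 - 5*log(4*theta**2 + 1)/4 + C.
The condition gives C = -5*log(17)/4 - 1 + 5*sqrt(70)/4 - (-5*log(17)/4 + 5*sqrt(70)/4) = -1.
So G(theta) = 5*sqrt(4*theta**2 + 3/2)/2 - 5*log(4*theta**2 + 1)/4 - 1.
Check: d/dtheta[5*sqrt(4*theta**2 + 3/2)/2 - 5*log(4*theta**2 + 1)/4 - 1] = (40*sqrt(2)*theta**3 - 10*theta*sqrt(8*theta**2 + 3) + 10*sqrt(2)*theta)/(4*theta**2*sqrt(8*theta**2 + 3) + sqrt(8*theta**2 + 3)) = G'(theta).

G(theta) = 5*sqrt(4*theta**2 + 3/2)/2 - 5*log(4*theta**2 + 1)/4 - 1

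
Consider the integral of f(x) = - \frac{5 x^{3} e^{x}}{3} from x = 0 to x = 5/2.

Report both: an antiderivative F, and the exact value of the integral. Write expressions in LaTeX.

Antiderivative: F(x) = \frac{\left(- 5 x^{3} + 15 x^{2} - 30 x + 30\right) e^{x}}{3}; value = - \frac{235 e^{\frac{5}{2}}}{24} - 10

Recognize the product-rule pattern: f = u'v + uv' with u = - \frac{5 x^{3}}{3} + 5 x^{2} - 10 x + 10, v = e^{x}, so integration by parts undoes it.
F(x) = \frac{\left(- 5 x^{3} + 15 x^{2} - 30 x + 30\right) e^{x}}{3} is an antiderivative of f.
Check: d/dx[\frac{\left(- 5 x^{3} + 15 x^{2} - 30 x + 30\right) e^{x}}{3}] = - \frac{5 x^{3} e^{x}}{3} = f(x).
F(5/2) = - \frac{235 e^{\frac{5}{2}}}{24}; F(0) = 10.
Integral = F(5/2) - F(0) = - \frac{235 e^{\frac{5}{2}}}{24} - 10.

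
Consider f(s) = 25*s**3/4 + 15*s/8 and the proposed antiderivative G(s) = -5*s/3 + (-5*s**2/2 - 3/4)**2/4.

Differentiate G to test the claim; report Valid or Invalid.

Invalid: d/ds[G] - f = -5/3, which is not 0.

d/ds[G] = 25*s**3/4 + 15*s/8 - 5/3
d/ds[G] - f(s) = -5/3 != 0.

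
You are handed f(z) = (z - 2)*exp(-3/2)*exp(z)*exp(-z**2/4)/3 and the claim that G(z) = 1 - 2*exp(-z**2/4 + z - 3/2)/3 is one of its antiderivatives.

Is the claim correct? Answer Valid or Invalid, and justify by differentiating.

Valid - the claim checks out under differentiation.

d/dz[G] = (z - 2)*exp(-3/2)*exp(z)*exp(-z**2/4)/3
This equals f(z) exactly, so the claim holds.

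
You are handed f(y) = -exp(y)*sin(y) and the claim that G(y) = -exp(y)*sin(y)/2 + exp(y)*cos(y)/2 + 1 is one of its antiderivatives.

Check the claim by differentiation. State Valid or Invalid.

d/dy[G] = -exp(y)*sin(y)
This equals f(y) exactly, so the claim holds.

Valid - the claim checks out under differentiation.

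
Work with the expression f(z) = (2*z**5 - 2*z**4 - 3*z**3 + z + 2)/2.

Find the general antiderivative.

F(z) = z*(20*z**5 - 24*z**4 - 45*z**3 + 30*z + 120)/120 + C

Whatever form F(z) takes, F'(z) = f(z) is non-negotiable.
Check: d/dz[z*(20*z**5 - 24*z**4 - 45*z**3 + 30*z + 120)/120] = z**5 - z**4 - 3*z**3/2 + z/2 + 1, which equals f(z).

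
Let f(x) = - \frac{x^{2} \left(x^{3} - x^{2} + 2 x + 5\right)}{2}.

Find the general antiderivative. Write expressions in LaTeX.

Differentiate the proposed F(x) back; it has to land on f(x) exactly.
Check: d/dx[\frac{x^{3} \left(- 5 x^{3} + 6 x^{2} - 15 x - 50\right)}{60}] = - \frac{x^{5}}{2} + \frac{x^{4}}{2} - x^{3} - \frac{5 x^{2}}{2}, which equals f(x).

F(x) = \frac{x^{3} \left(- 5 x^{3} + 6 x^{2} - 15 x - 50\right)}{60} + C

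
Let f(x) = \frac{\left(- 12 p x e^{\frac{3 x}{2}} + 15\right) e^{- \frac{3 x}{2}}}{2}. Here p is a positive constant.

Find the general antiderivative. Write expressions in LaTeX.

F(x) = - \left(3 p x^{2} e^{\frac{3 x}{2}} + 5\right) e^{- \frac{3 x}{2}} + C

A candidate is checked by its d/dx: the result must match f(x).
Check: d/dx[- \left(3 p x^{2} e^{\frac{3 x}{2}} + 5\right) e^{- \frac{3 x}{2}}] = \frac{\left(- 12 p x e^{\frac{3 x}{2}} + 15\right) e^{- \frac{3 x}{2}}}{2} = f(x).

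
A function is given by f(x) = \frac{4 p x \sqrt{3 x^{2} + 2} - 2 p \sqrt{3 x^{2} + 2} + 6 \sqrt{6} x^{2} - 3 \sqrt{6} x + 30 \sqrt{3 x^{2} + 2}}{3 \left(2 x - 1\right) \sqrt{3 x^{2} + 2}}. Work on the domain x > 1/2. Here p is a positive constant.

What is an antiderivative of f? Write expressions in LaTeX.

Any candidate F(x) must reproduce f(x) exactly when differentiated.
Check: d/dx[\frac{\sqrt{3} \left(2 \sqrt{3} p x + 3 \sqrt{2} \sqrt{3 x^{2} + 2} + 15 \sqrt{3} \log{\left(2 x - 1 \right)}\right)}{9}] = \frac{4 p x \sqrt{3 x^{2} + 2} - 2 p \sqrt{3 x^{2} + 2} + 6 \sqrt{6} x^{2} - 3 \sqrt{6} x + 30 \sqrt{3 x^{2} + 2}}{6 x \sqrt{3 x^{2} + 2} - 3 \sqrt{3 x^{2} + 2}}, which equals f(x).

An antiderivative is F(x) = \frac{\sqrt{3} \left(2 \sqrt{3} p x + 3 \sqrt{2} \sqrt{3 x^{2} + 2} + 15 \sqrt{3} \log{\left(2 x - 1 \right)}\right)}{9}.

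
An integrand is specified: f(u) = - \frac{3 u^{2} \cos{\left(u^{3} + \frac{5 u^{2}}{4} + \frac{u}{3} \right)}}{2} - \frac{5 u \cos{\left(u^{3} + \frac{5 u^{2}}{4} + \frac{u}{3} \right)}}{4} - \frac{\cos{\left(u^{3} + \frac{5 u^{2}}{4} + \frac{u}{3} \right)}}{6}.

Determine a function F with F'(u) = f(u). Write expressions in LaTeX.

The substitution w = u^{3} + \frac{5 u^{2}}{4} + \frac{u}{3} works: f is exactly (dF/dw)*(dw/du) for that inner function.
Check: d/du[- \frac{\sin{\left(u^{3} + \frac{5 u^{2}}{4} + \frac{u}{3} \right)}}{2}] = - \frac{3 u^{2} \cos{\left(u^{3} + \frac{5 u^{2}}{4} + \frac{u}{3} \right)}}{2} - \frac{5 u \cos{\left(u^{3} + \frac{5 u^{2}}{4} + \frac{u}{3} \right)}}{4} - \frac{\cos{\left(u^{3} + \frac{5 u^{2}}{4} + \frac{u}{3} \right)}}{6} = f(u).

An antiderivative is F(u) = - \frac{\sin{\left(u^{3} + \frac{5 u^{2}}{4} + \frac{u}{3} \right)}}{2}.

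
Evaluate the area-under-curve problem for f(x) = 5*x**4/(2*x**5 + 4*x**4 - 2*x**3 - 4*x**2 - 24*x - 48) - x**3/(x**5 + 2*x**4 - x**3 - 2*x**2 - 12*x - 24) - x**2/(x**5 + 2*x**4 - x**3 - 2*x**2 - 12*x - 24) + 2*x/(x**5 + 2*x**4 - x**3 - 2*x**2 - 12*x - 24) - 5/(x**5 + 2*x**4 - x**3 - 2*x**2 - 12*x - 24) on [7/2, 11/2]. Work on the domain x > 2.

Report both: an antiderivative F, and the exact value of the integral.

Antiderivative: F(x) = (81*x*log(x - 2) + 687*x*log(x + 2) + 36*x*log(x**2 + 3) - 128*sqrt(3)*x*atan(sqrt(3)*x/3) + 162*log(x - 2) + 1374*log(x + 2) + 72*log(x**2 + 3) - 256*sqrt(3)*atan(sqrt(3)*x/3) + 420)/(336*x + 672); value = -229*log(11/2)/112 - 8*sqrt(3)*atan(11*sqrt(3)/6)/21 - 3*log(61/4)/28 - 27*log(3/2)/112 - 2/33 + 27*log(7/2)/112 + 3*log(133/4)/28 + 8*sqrt(3)*atan(7*sqrt(3)/6)/21 + 229*log(15/2)/112

Factor the denominator (2*(x - 2)*(x + 2)**2*(x**2 + 3)) and decompose: f = (3*x - 16)/(14*(x**2 + 3)) + 229/(112*(x + 2)) - 5/(4*(x + 2)**2) + 27/(112*(x - 2)); each piece integrates to a log, atan, or power term.
F(x) = (81*x*log(x - 2) + 687*x*log(x + 2) + 36*x*log(x**2 + 3) - 128*sqrt(3)*x*atan(sqrt(3)*x/3) + 162*log(x - 2) + 1374*log(x + 2) + 72*log(x**2 + 3) - 256*sqrt(3)*atan(sqrt(3)*x/3) + 420)/(336*x + 672) is an antiderivative of f.
Check: d/dx[(81*x*log(x - 2) + 687*x*log(x + 2) + 36*x*log(x**2 + 3) - 128*sqrt(3)*x*atan(sqrt(3)*x/3) + 162*log(x - 2) + 1374*log(x + 2) + 72*log(x**2 + 3) - 256*sqrt(3)*atan(sqrt(3)*x/3) + 420)/(336*x + 672)] = (5*x**4 - 2*x**3 - 2*x**2 + 4*x - 10)/(2*x**5 + 4*x**4 - 2*x**3 - 4*x**2 - 24*x - 48), which equals f(x).
F(11/2) = -8*sqrt(3)*atan(11*sqrt(3)/6)/21 + 1/6 + 27*log(7/2)/112 + 3*log(133/4)/28 + 229*log(15/2)/112; F(7/2) = -8*sqrt(3)*atan(7*sqrt(3)/6)/21 + 27*log(3/2)/112 + 5/22 + 3*log(61/4)/28 + 229*log(11/2)/112.
Integral = F(11/2) - F(7/2) = -229*log(11/2)/112 - 8*sqrt(3)*atan(11*sqrt(3)/6)/21 - 3*log(61/4)/28 - 27*log(3/2)/112 - 2/33 + 27*log(7/2)/112 + 3*log(133/4)/28 + 8*sqrt(3)*atan(7*sqrt(3)/6)/21 + 229*log(15/2)/112.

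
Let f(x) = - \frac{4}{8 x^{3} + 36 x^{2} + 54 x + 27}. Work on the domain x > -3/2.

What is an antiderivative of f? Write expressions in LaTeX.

Any candidate F(x) must reproduce f(x) exactly when differentiated.
Check: d/dx[\frac{1}{4 x^{2} + 12 x + 9}] = - \frac{4}{8 x^{3} + 36 x^{2} + 54 x + 27} = f(x).

An antiderivative is F(x) = \frac{1}{4 x^{2} + 12 x + 9}.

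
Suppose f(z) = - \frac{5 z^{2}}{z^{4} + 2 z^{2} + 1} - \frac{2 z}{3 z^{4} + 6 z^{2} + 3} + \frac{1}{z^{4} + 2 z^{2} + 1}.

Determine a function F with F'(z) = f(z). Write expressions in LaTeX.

Integrate term by term and add the pieces.
Check: d/dz[- \frac{6 z^{2} \operatorname{atan}{\left(z \right)} - 9 z + 6 \operatorname{atan}{\left(z \right)} - 1}{3 \left(z^{2} + 1\right)}] = \frac{- 15 z^{2} - 2 z + 3}{3 z^{4} + 6 z^{2} + 3}, which equals f(z).

An antiderivative is F(z) = - \frac{6 z^{2} \operatorname{atan}{\left(z \right)} - 9 z + 6 \operatorname{atan}{\left(z \right)} - 1}{3 \left(z^{2} + 1\right)}.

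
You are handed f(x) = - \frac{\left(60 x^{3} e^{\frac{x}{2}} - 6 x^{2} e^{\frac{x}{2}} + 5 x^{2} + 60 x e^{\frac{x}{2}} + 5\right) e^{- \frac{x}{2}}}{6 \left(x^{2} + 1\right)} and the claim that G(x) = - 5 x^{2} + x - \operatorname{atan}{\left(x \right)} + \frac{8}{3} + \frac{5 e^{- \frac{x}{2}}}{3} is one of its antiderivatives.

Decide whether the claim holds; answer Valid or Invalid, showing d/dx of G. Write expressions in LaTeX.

Valid - differentiating G returns exactly f.

d/dx[G] = \frac{- 60 x^{3} e^{\frac{x}{2}} + 6 x^{2} e^{\frac{x}{2}} - 5 x^{2} - 60 x e^{\frac{x}{2}} - 5}{6 x^{2} e^{\frac{x}{2}} + 6 e^{\frac{x}{2}}}
This equals f(x) exactly, so the claim holds.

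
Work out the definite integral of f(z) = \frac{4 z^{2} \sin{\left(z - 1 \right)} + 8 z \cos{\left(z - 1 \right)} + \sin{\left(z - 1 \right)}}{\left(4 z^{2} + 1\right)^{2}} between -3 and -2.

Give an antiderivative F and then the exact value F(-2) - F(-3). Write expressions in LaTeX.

Antiderivative: F(z) = - \frac{\cos{\left(z - 1 \right)}}{4 z^{2} + 1}; value = \frac{\cos{\left(4 \right)}}{37} - \frac{\cos{\left(3 \right)}}{17}

f has the shape u'v + uv' for u = - \frac{1}{4 z^{2} + 1} and v = \cos{\left(z - 1 \right)} — it is the derivative of the product u*v.
F(z) = - \frac{\cos{\left(z - 1 \right)}}{4 z^{2} + 1} is an antiderivative of f.
Check: d/dz[- \frac{\cos{\left(z - 1 \right)}}{4 z^{2} + 1}] = \frac{4 z^{2} \sin{\left(z - 1 \right)} + 8 z \cos{\left(z - 1 \right)} + \sin{\left(z - 1 \right)}}{16 z^{4} + 8 z^{2} + 1}, which equals f(z).
F(-2) = - \frac{\cos{\left(3 \right)}}{17}; F(-3) = - \frac{\cos{\left(4 \right)}}{37}.
Integral = F(-2) - F(-3) = \frac{\cos{\left(4 \right)}}{37} - \frac{\cos{\left(3 \right)}}{17}.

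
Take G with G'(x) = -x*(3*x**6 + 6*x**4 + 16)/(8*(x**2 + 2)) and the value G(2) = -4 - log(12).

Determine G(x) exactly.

G(x) = (-x**6 - 16*log(2*x**2 + 4))/16

Since d/dx undoes antidifferentiation here, G(x) must give back the stated G'(x).
A general antiderivative is -x**6/16 - log(2*x**2 + 4) + C.
The condition gives C = -4 - log(12) - (-4 - log(12)) = 0.
So G(x) = (-x**6 - 16*log(2*x**2 + 4))/16.
Check: d/dx[(-x**6 - 16*log(2*x**2 + 4))/16] = (-3*x**7 - 6*x**5 - 16*x)/(8*x**2 + 16), which equals G'(x).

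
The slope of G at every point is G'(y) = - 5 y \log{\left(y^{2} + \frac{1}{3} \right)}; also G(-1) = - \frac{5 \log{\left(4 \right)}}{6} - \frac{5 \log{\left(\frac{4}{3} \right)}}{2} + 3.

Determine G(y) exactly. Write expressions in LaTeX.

G(y) = \frac{- 15 y^{2} \log{\left(y^{2} + \frac{1}{3} \right)} + 15 y^{2} - 5 \log{\left(3 y^{2} + 1 \right)} + 3}{6}

The proposed G(y) is checked by its d/dy: the result must match the given G'(y).
A general antiderivative is - \frac{5 y^{2} \log{\left(y^{2} + \frac{1}{3} \right)}}{2} + \frac{5 y^{2}}{2} - \frac{5 \log{\left(3 y^{2} + 1 \right)}}{6} + C.
The condition gives C = - \frac{5 \log{\left(4 \right)}}{6} - \frac{5 \log{\left(\frac{4}{3} \right)}}{2} + 3 - (- \frac{5 \log{\left(4 \right)}}{6} - \frac{5 \log{\left(\frac{4}{3} \right)}}{2} + \frac{5}{2}) = \frac{1}{2}.
So G(y) = \frac{- 15 y^{2} \log{\left(y^{2} + \frac{1}{3} \right)} + 15 y^{2} - 5 \log{\left(3 y^{2} + 1 \right)} + 3}{6}.
Check: d/dy[\frac{- 15 y^{2} \log{\left(y^{2} + \frac{1}{3} \right)} + 15 y^{2} - 5 \log{\left(3 y^{2} + 1 \right)} + 3}{6}] = - 5 y \log{\left(y^{2} + \frac{1}{3} \right)} = G'(y).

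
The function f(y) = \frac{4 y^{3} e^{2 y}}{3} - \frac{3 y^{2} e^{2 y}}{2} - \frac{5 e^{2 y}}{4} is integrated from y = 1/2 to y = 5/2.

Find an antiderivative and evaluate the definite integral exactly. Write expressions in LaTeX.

Recognize the product-rule pattern: f = u'v + uv' with u = \frac{2 y^{3}}{3} - \frac{7 y^{2}}{4} + \frac{7 y}{4} - \frac{3}{2}, v = e^{2 y}, so integration by parts undoes it.
F(y) = \frac{\left(8 y^{3} - 21 y^{2} + 21 y - 18\right) e^{2 y}}{12} is an antiderivative of f.
Check: d/dy[\frac{\left(8 y^{3} - 21 y^{2} + 21 y - 18\right) e^{2 y}}{12}] = \frac{4 y^{3} e^{2 y}}{3} - \frac{3 y^{2} e^{2 y}}{2} - \frac{5 e^{2 y}}{4} = f(y).
F(5/2) = \frac{113 e^{5}}{48}; F(1/2) = - \frac{47 e}{48}.
Integral = F(5/2) - F(1/2) = \frac{47 e}{48} + \frac{113 e^{5}}{48}.

Antiderivative: F(y) = \frac{\left(8 y^{3} - 21 y^{2} + 21 y - 18\right) e^{2 y}}{12}; value = \frac{47 e}{48} + \frac{113 e^{5}}{48}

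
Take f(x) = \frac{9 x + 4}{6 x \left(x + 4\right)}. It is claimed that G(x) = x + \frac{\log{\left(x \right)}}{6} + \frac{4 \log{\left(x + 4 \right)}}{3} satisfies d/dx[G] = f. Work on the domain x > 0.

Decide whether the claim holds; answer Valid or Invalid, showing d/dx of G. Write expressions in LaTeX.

Invalid: d/dx[G] - f = 1, which is not 0.

d/dx[G] = \frac{6 x^{2} + 33 x + 4}{6 x^{2} + 24 x}
d/dx[G] - f(x) = 1 != 0.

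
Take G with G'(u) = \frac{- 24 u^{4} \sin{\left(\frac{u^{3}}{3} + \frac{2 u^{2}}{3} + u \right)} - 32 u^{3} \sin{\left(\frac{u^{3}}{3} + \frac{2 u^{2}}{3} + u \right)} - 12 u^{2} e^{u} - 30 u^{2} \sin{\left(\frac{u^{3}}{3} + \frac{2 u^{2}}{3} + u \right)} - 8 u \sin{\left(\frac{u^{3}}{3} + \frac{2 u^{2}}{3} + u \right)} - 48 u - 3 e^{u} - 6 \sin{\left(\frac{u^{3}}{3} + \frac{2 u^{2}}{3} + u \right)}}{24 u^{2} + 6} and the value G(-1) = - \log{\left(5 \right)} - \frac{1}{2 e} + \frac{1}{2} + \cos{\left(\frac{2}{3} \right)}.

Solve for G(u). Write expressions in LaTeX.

Check a candidate G(u) by differentiating: d/du[G] must match the given G'(u).
A general antiderivative is - \frac{e^{u}}{2} - \log{\left(4 u^{2} + 1 \right)} + \cos{\left(\frac{u^{3}}{3} + \frac{2 u^{2}}{3} + u \right)} + C.
The condition gives C = - \log{\left(5 \right)} - \frac{1}{2 e} + \frac{1}{2} + \cos{\left(\frac{2}{3} \right)} - (- \log{\left(5 \right)} - \frac{1}{2 e} + \cos{\left(\frac{2}{3} \right)}) = \frac{1}{2}.
So G(u) = \frac{- e^{u} - 2 \log{\left(4 u^{2} + 1 \right)} + 2 \cos{\left(\frac{u^{3}}{3} + \frac{2 u^{2}}{3} + u \right)} + 1}{2}.
Check: d/du[\frac{- e^{u} - 2 \log{\left(4 u^{2} + 1 \right)} + 2 \cos{\left(\frac{u^{3}}{3} + \frac{2 u^{2}}{3} + u \right)} + 1}{2}] = \frac{- 24 u^{4} \sin{\left(\frac{u^{3}}{3} + \frac{2 u^{2}}{3} + u \right)} - 32 u^{3} \sin{\left(\frac{u^{3}}{3} + \frac{2 u^{2}}{3} + u \right)} - 12 u^{2} e^{u} - 30 u^{2} \sin{\left(\frac{u^{3}}{3} + \frac{2 u^{2}}{3} + u \right)} - 8 u \sin{\left(\frac{u^{3}}{3} + \frac{2 u^{2}}{3} + u \right)} - 48 u - 3 e^{u} - 6 \sin{\left(\frac{u^{3}}{3} + \frac{2 u^{2}}{3} + u \right)}}{24 u^{2} + 6} = G'(u).

G(u) = \frac{- e^{u} - 2 \log{\left(4 u^{2} + 1 \right)} + 2 \cos{\left(\frac{u^{3}}{3} + \frac{2 u^{2}}{3} + u \right)} + 1}{2}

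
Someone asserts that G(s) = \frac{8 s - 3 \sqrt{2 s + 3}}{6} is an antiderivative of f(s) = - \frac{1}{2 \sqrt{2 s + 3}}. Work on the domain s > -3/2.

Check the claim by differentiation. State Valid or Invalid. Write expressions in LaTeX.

Invalid: d/ds[G] - f = \frac{4}{3}, which is not 0.

d/ds[G] = \frac{8 \sqrt{2 s + 3} - 3}{6 \sqrt{2 s + 3}}
d/ds[G] - f(s) = \frac{4}{3} != 0.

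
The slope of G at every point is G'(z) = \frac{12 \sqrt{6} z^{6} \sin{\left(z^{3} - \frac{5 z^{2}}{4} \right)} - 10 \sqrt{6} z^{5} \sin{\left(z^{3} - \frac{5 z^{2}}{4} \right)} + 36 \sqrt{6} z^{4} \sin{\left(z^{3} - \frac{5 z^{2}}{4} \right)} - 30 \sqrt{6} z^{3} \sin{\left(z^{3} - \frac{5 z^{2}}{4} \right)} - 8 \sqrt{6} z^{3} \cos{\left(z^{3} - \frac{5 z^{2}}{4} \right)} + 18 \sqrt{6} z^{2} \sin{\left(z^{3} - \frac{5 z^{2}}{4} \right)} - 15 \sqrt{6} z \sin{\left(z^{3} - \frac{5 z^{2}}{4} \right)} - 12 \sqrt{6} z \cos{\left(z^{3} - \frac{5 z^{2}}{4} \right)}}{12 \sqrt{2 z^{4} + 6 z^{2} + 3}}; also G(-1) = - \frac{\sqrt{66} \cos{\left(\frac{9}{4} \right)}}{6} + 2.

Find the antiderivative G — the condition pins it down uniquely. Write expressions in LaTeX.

G(z) = - \frac{\sqrt{6} \sqrt{2 z^{4} + 6 z^{2} + 3} \cos{\left(z^{3} - \frac{5 z^{2}}{4} \right)} - 12}{6}

Recognize the product-rule pattern: G'(z) = u'v + uv' with u = - \sqrt{\frac{z^{4}}{3} + z^{2} + \frac{1}{2}}, v = \cos{\left(z^{3} - \frac{5 z^{2}}{4} \right)}, so integration by parts undoes it.
A general antiderivative is - \sqrt{\frac{z^{4}}{3} + z^{2} + \frac{1}{2}} \cos{\left(z^{3} - \frac{5 z^{2}}{4} \right)} + C.
The condition gives C = - \frac{\sqrt{66} \cos{\left(\frac{9}{4} \right)}}{6} + 2 - (- \frac{\sqrt{66} \cos{\left(\frac{9}{4} \right)}}{6}) = 2.
So G(z) = - \frac{\sqrt{6} \sqrt{2 z^{4} + 6 z^{2} + 3} \cos{\left(z^{3} - \frac{5 z^{2}}{4} \right)} - 12}{6}.
Check: d/dz[- \frac{\sqrt{6} \sqrt{2 z^{4} + 6 z^{2} + 3} \cos{\left(z^{3} - \frac{5 z^{2}}{4} \right)} - 12}{6}] = \frac{12 \sqrt{6} z^{6} \sin{\left(z^{3} - \frac{5 z^{2}}{4} \right)} - 10 \sqrt{6} z^{5} \sin{\left(z^{3} - \frac{5 z^{2}}{4} \right)} + 36 \sqrt{6} z^{4} \sin{\left(z^{3} - \frac{5 z^{2}}{4} \right)} - 30 \sqrt{6} z^{3} \sin{\left(z^{3} - \frac{5 z^{2}}{4} \right)} - 8 \sqrt{6} z^{3} \cos{\left(z^{3} - \frac{5 z^{2}}{4} \right)} + 18 \sqrt{6} z^{2} \sin{\left(z^{3} - \frac{5 z^{2}}{4} \right)} - 15 \sqrt{6} z \sin{\left(z^{3} - \frac{5 z^{2}}{4} \right)} - 12 \sqrt{6} z \cos{\left(z^{3} - \frac{5 z^{2}}{4} \right)}}{12 \sqrt{2 z^{4} + 6 z^{2} + 3}} = G'(z).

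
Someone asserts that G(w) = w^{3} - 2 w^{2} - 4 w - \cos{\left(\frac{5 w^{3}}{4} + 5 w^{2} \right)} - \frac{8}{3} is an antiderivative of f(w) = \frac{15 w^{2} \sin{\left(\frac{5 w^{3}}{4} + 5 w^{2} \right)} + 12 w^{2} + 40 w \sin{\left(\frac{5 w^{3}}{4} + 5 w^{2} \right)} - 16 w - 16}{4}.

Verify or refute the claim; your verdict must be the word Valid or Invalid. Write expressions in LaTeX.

Valid - the claim checks out under differentiation.

d/dw[G] = \frac{15 w^{2} \sin{\left(\frac{5 w^{3}}{4} + 5 w^{2} \right)}}{4} + 3 w^{2} + 10 w \sin{\left(\frac{5 w^{3}}{4} + 5 w^{2} \right)} - 4 w - 4
This equals f(w) exactly, so the claim holds.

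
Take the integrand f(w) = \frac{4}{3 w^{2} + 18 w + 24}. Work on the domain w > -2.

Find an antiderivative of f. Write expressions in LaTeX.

The denominator factors as 3 \left(w + 2\right) \left(w + 4\right); partial fractions split f into directly integrable pieces: - \frac{2}{3 \left(w + 4\right)} + \frac{2}{3 \left(w + 2\right)}.
Check: d/dw[\frac{2 \left(\log{\left(w + 2 \right)} - \log{\left(w + 4 \right)}\right)}{3}] = \frac{4}{3 w^{2} + 18 w + 24} = f(w).

An antiderivative is F(w) = \frac{2 \left(\log{\left(w + 2 \right)} - \log{\left(w + 4 \right)}\right)}{3}.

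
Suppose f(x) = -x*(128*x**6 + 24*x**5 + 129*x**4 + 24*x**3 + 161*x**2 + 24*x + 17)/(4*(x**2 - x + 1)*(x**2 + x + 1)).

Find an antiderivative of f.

An antiderivative is F(x) = -(64*x**4 + 16*x**3 + x**2 + 16*log(x**4 + x**2 + 1))/8.

Recover f(x) by differentiating a candidate F(x); any mismatch rules it out.
Check: d/dx[-(64*x**4 + 16*x**3 + x**2 + 16*log(x**4 + x**2 + 1))/8] = (-128*x**7 - 24*x**6 - 129*x**5 - 24*x**4 - 161*x**3 - 24*x**2 - 17*x)/(4*x**4 + 4*x**2 + 4), which equals f(x).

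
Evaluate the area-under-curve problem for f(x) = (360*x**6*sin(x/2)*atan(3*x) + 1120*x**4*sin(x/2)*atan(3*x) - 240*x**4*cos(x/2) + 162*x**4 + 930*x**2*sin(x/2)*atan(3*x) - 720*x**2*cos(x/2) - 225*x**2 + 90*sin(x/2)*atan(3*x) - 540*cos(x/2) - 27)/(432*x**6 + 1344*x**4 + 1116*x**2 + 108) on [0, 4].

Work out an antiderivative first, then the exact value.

Antiderivative: F(x) = (-40*x**2*cos(x/2)*atan(3*x) - 9*x - 60*cos(x/2)*atan(3*x))/(24*x**2 + 36); value = -3/35 - 5*cos(2)*atan(12)/3

Whatever form F(x) takes, F'(x) = f(x) is non-negotiable.
F(x) = (-40*x**2*cos(x/2)*atan(3*x) - 9*x - 60*cos(x/2)*atan(3*x))/(24*x**2 + 36) is an antiderivative of f.
Check: d/dx[(-40*x**2*cos(x/2)*atan(3*x) - 9*x - 60*cos(x/2)*atan(3*x))/(24*x**2 + 36)] = (360*x**6*sin(x/2)*atan(3*x) + 1120*x**4*sin(x/2)*atan(3*x) - 240*x**4*cos(x/2) + 162*x**4 + 930*x**2*sin(x/2)*atan(3*x) - 720*x**2*cos(x/2) - 225*x**2 + 90*sin(x/2)*atan(3*x) - 540*cos(x/2) - 27)/(432*x**6 + 1344*x**4 + 1116*x**2 + 108) = f(x).
F(4) = -3/35 - 5*cos(2)*atan(12)/3; F(0) = 0.
Integral = F(4) - F(0) = -3/35 - 5*cos(2)*atan(12)/3.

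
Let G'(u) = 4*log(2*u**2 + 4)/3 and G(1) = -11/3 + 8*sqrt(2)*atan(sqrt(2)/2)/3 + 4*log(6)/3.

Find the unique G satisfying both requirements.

A candidate passes only if d/du[G] lands on the given G'(u) exactly.
A general antiderivative is 4*u*log(2*u**2 + 4)/3 - 8*u/3 + 8*sqrt(2)*atan(sqrt(2)*u/2)/3 + C.
The condition gives C = -11/3 + 8*sqrt(2)*atan(sqrt(2)/2)/3 + 4*log(6)/3 - (-8/3 + 8*sqrt(2)*atan(sqrt(2)/2)/3 + 4*log(6)/3) = -1.
So G(u) = 4*u*log(2*u**2 + 4)/3 - 8*u/3 + 8*sqrt(2)*atan(sqrt(2)*u/2)/3 - 1.
Check: d/du[4*u*log(2*u**2 + 4)/3 - 8*u/3 + 8*sqrt(2)*atan(sqrt(2)*u/2)/3 - 1] = 4*log(u**2 + 2)/3 + 4*log(2)/3, which equals G'(u).

G(u) = 4*u*log(2*u**2 + 4)/3 - 8*u/3 + 8*sqrt(2)*atan(sqrt(2)*u/2)/3 - 1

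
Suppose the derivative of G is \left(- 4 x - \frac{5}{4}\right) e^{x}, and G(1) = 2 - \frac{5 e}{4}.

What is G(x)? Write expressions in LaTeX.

G'(x) has the shape u'v + uv' for u = \frac{11}{4} - 4 x and v = e^{x} — it is the derivative of the product u*v.
A general antiderivative is \frac{\left(11 - 16 x\right) e^{x}}{4} + C.
The condition gives C = 2 - \frac{5 e}{4} - (- \frac{5 e}{4}) = 2.
So G(x) = \frac{\left(11 - 16 x\right) e^{x}}{4} + 2.
Check: d/dx[\frac{\left(11 - 16 x\right) e^{x}}{4} + 2] = - 4 x e^{x} - \frac{5 e^{x}}{4}, which equals G'(x).

G(x) = \frac{\left(11 - 16 x\right) e^{x}}{4} + 2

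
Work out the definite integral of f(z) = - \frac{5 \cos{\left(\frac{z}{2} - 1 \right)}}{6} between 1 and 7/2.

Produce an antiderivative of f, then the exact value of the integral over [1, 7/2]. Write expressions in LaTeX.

Check any antiderivative F(z) by computing F'(z) and comparing it with f(z).
F(z) = - \frac{5 \sin{\left(\frac{z}{2} - 1 \right)}}{3} is an antiderivative of f.
Check: d/dz[- \frac{5 \sin{\left(\frac{z}{2} - 1 \right)}}{3}] = - \frac{5 \cos{\left(\frac{z}{2} - 1 \right)}}{6} = f(z).
F(7/2) = - \frac{5 \sin{\left(\frac{3}{4} \right)}}{3}; F(1) = \frac{5 \sin{\left(\frac{1}{2} \right)}}{3}.
Integral = F(7/2) - F(1) = - \frac{5 \sin{\left(\frac{3}{4} \right)}}{3} - \frac{5 \sin{\left(\frac{1}{2} \right)}}{3}.

Antiderivative: F(z) = - \frac{5 \sin{\left(\frac{z}{2} - 1 \right)}}{3}; value = - \frac{5 \sin{\left(\frac{3}{4} \right)}}{3} - \frac{5 \sin{\left(\frac{1}{2} \right)}}{3}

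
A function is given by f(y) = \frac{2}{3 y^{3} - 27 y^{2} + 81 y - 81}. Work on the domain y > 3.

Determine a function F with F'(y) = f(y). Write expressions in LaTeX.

Recover f(y) by differentiating a candidate F(y); any mismatch rules it out.
Check: d/dy[- \frac{1}{3 \left(y - 3\right)^{2}}] = \frac{2}{3 y^{3} - 27 y^{2} + 81 y - 81} = f(y).

An antiderivative is F(y) = - \frac{1}{3 \left(y - 3\right)^{2}}.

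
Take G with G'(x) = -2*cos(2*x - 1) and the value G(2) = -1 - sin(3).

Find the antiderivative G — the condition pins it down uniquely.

G(x) = -sin(2*x - 1) - 1

A candidate passes only if d/dx[G] lands on the given G'(x) exactly.
A general antiderivative is -sin(2*x - 1) + C.
The condition gives C = -1 - sin(3) - (-sin(3)) = -1.
So G(x) = -sin(2*x - 1) - 1.
Check: d/dx[-sin(2*x - 1) - 1] = -2*cos(2*x - 1) = G'(x).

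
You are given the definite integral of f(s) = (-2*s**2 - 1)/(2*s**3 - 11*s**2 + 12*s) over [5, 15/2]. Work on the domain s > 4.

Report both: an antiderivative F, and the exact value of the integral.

The denominator factors as s*(s - 4)*(2*s - 3); partial fractions split f into directly integrable pieces: 22/(15*(2*s - 3)) - 33/(20*(s - 4)) - 1/(12*s).
F(s) = -log(s)/12 - 33*log(s - 4)/20 + 11*log(s - 3/2)/15 is an antiderivative of f.
Check: d/ds[-log(s)/12 - 33*log(s - 4)/20 + 11*log(s - 3/2)/15] = (-2*s**2 - 1)/(2*s**3 - 11*s**2 + 12*s) = f(s).
F(15/2) = -33*log(7/2)/20 - log(15/2)/12 + 11*log(6)/15; F(5) = -log(5)/12 + 11*log(7/2)/15.
Integral = F(15/2) - F(5) = -143*log(7/2)/60 - log(15/2)/12 + log(5)/12 + 11*log(6)/15.

Antiderivative: F(s) = -log(s)/12 - 33*log(s - 4)/20 + 11*log(s - 3/2)/15; value = -143*log(7/2)/60 - log(15/2)/12 + log(5)/12 + 11*log(6)/15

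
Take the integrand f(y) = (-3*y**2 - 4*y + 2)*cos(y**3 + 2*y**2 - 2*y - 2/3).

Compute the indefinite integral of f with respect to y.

The substitution u = y**3 + 2*y**2 - 2*y - 2/3 works: f is exactly (dF/du)*(du/dy) for that inner function.
Check: d/dy[-sin(y**3 + 2*y**2 - 2*y - 2/3)] = -3*y**2*cos(y**3 + 2*y**2 - 2*y - 2/3) - 4*y*cos(y**3 + 2*y**2 - 2*y - 2/3) + 2*cos(y**3 + 2*y**2 - 2*y - 2/3), which equals f(y).

F(y) = -sin(y**3 + 2*y**2 - 2*y - 2/3) + C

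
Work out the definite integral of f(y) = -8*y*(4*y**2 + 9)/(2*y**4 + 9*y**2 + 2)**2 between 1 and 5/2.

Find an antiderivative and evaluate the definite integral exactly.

Antiderivative: F(y) = 4/(2*y**4 + 9*y**2 + 2); value = -3948/14183

The substitution u = y**4/3 + 3*y**2/2 + 1/3 works: f is exactly (dF/du)*(du/dy) for that inner function.
F(y) = 4/(2*y**4 + 9*y**2 + 2) is an antiderivative of f.
Check: d/dy[4/(2*y**4 + 9*y**2 + 2)] = (-32*y**3 - 72*y)/(4*y**8 + 36*y**6 + 89*y**4 + 36*y**2 + 4), which equals f(y).
F(5/2) = 32/1091; F(1) = 4/13.
Integral = F(5/2) - F(1) = -3948/14183.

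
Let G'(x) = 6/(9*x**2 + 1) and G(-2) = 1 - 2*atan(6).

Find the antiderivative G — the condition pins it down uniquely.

G(x) = 2*atan(3*x) + 1

Whatever form G(x) takes, its d/dx must return the stated G'(x).
A general antiderivative is 2*atan(3*x) + C.
The condition gives C = 1 - 2*atan(6) - (-2*atan(6)) = 1.
So G(x) = 2*atan(3*x) + 1.
Check: d/dx[2*atan(3*x) + 1] = 6/(9*x**2 + 1) = G'(x).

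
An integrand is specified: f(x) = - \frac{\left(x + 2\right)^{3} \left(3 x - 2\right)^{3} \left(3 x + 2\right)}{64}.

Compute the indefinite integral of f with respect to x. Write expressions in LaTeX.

The substitution u = \frac{3 x^{2}}{4} + x - 1 works: f is exactly (dF/du)*(du/dx) for that inner function.
Check: d/dx[- \frac{\left(\frac{3 x^{2}}{4} + x - 1\right)^{4}}{2}] = - \frac{81 x^{7}}{64} - \frac{189 x^{6}}{32} - \frac{81 x^{5}}{16} + \frac{75 x^{4}}{8} + \frac{37 x^{3}}{4} - \frac{15 x^{2}}{2} - 3 x + 2, which equals f(x).

F(x) = - \frac{\left(\frac{3 x^{2}}{4} + x - 1\right)^{4}}{2} + C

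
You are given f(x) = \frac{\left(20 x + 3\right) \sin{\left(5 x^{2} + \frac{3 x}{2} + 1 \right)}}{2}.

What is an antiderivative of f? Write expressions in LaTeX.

f matches the chain-rule pattern g'(h)*h' with inner function h(x) = 5 x^{2} + \frac{3 x}{2} + 1; substituting u = h(x) collapses the integral.
Check: d/dx[- \cos{\left(5 x^{2} + \frac{3 x}{2} + 1 \right)}] = 10 x \sin{\left(5 x^{2} + \frac{3 x}{2} + 1 \right)} + \frac{3 \sin{\left(5 x^{2} + \frac{3 x}{2} + 1 \right)}}{2}, which equals f(x).

An antiderivative is F(x) = - \cos{\left(5 x^{2} + \frac{3 x}{2} + 1 \right)}.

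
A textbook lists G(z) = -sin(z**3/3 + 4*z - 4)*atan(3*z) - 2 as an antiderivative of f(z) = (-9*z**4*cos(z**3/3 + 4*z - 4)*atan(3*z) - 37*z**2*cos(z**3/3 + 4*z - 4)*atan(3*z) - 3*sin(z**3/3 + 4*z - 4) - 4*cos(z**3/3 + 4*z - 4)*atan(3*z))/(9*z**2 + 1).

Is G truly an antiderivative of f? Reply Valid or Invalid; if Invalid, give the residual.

Valid - differentiating G returns exactly f.

d/dz[G] = (-9*z**4*cos(z**3/3 + 4*z - 4)*atan(3*z) - 37*z**2*cos(z**3/3 + 4*z - 4)*atan(3*z) - 3*sin(z**3/3 + 4*z - 4) - 4*cos(z**3/3 + 4*z - 4)*atan(3*z))/(9*z**2 + 1)
This equals f(z) exactly, so the claim holds.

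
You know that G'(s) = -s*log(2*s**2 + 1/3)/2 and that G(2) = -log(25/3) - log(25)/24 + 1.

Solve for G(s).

G(s) = -(6*s**2*log(2*s**2 + 1/3) - 6*s**2 + log(6*s**2 + 1))/24

Differentiate the proposed G(s) back; it has to land on the given G'(s).
A general antiderivative is -s**2*log(2*s**2 + 1/3)/4 + s**2/4 - log(6*s**2 + 1)/24 + C.
The condition gives C = -log(25/3) - log(25)/24 + 1 - (-log(25/3) - log(25)/24 + 1) = 0.
So G(s) = -(6*s**2*log(2*s**2 + 1/3) - 6*s**2 + log(6*s**2 + 1))/24.
Check: d/ds[-(6*s**2*log(2*s**2 + 1/3) - 6*s**2 + log(6*s**2 + 1))/24] = -s*log(2*s**2 + 1/3)/2 = G'(s).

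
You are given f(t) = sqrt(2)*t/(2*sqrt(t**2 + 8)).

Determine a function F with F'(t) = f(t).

An antiderivative is F(t) = sqrt(t**2/2 + 4).

f matches the chain-rule pattern g'(h)*h' with inner function h(t) = t**2/2 + 4; substituting u = h(t) collapses the integral.
Check: d/dt[sqrt(t**2/2 + 4)] = sqrt(2)*t/(2*sqrt(t**2 + 8)) = f(t).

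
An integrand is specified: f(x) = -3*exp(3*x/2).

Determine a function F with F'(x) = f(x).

An antiderivative is F(x) = -2*exp(3*x/2).

Since d/dx undoes antidifferentiation here, F'(x) = f(x) is required of F(x).
Check: d/dx[-2*exp(3*x/2)] = -3*exp(3*x/2) = f(x).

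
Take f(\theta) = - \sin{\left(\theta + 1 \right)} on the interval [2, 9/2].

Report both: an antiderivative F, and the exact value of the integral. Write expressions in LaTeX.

Antiderivative: F(\theta) = \cos{\left(\theta + 1 \right)}; value = \cos{\left(\frac{11}{2} \right)} - \cos{\left(3 \right)}

An antiderivative F(\theta) passes only if d/d\theta[F] lands on f(\theta) exactly.
F(\theta) = \cos{\left(\theta + 1 \right)} is an antiderivative of f.
Check: d/d\theta[\cos{\left(\theta + 1 \right)}] = - \sin{\left(\theta + 1 \right)} = f(\theta).
F(9/2) = \cos{\left(\frac{11}{2} \right)}; F(2) = \cos{\left(3 \right)}.
Integral = F(9/2) - F(2) = \cos{\left(\frac{11}{2} \right)} - \cos{\left(3 \right)}.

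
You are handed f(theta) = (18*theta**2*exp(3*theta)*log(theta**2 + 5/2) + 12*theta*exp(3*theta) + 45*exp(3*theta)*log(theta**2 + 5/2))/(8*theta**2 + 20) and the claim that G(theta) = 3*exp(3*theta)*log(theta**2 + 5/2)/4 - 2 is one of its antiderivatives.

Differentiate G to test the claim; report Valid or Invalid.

d/dtheta[G] = (18*theta**2*exp(3*theta)*log(theta**2 + 5/2) + 12*theta*exp(3*theta) + 45*exp(3*theta)*log(theta**2 + 5/2))/(8*theta**2 + 20)
This equals f(theta) exactly, so the claim holds.

Valid. The derivative of G reproduces f.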